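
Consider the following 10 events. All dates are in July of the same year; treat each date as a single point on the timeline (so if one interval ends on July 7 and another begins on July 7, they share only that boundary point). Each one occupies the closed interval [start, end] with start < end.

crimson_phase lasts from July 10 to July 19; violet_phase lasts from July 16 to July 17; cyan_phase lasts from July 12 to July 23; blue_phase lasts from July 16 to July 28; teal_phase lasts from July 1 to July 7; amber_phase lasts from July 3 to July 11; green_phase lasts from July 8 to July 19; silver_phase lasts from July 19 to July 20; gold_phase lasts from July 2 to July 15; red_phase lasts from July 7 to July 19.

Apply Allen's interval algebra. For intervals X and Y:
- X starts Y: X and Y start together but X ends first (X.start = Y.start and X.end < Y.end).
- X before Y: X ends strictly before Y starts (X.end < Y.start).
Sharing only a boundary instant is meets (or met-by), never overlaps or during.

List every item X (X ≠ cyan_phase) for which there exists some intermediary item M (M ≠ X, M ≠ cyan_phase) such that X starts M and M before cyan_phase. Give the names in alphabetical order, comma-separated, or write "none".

none

Target cyan_phase = [July 12, July 23].
Intermediaries M with M before cyan_phase: amber_phase, teal_phase.
Via amber_phase — items with X starts amber_phase: none.
Via teal_phase — items with X starts teal_phase: none.
Union: none.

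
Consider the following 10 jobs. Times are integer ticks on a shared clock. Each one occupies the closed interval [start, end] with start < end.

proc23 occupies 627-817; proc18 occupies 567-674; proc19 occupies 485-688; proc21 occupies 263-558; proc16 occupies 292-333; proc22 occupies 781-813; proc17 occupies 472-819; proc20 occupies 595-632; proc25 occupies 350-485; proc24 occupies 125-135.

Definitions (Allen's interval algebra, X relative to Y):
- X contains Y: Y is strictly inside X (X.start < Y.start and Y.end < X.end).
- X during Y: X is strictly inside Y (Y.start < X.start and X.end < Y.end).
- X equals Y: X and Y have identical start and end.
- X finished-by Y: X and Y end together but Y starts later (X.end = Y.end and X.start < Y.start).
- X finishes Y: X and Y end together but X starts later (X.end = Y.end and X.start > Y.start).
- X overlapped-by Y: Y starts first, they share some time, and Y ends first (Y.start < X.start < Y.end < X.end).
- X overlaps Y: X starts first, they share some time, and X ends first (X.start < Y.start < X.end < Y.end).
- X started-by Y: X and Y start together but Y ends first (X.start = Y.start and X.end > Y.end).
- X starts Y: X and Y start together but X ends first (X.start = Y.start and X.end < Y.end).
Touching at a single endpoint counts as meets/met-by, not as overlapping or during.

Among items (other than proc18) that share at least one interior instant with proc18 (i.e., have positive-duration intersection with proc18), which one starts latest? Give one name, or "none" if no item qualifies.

proc23

Target proc18 = [567, 674].
proc16 [292, 333] → before → excluded.
proc17 [472, 819] → contains → candidate.
proc19 [485, 688] → contains → candidate.
proc20 [595, 632] → during → candidate.
proc21 [263, 558] → before → excluded.
proc22 [781, 813] → after → excluded.
proc23 [627, 817] → overlapped-by → candidate.
proc24 [125, 135] → before → excluded.
proc25 [350, 485] → before → excluded.
Among candidates, latest start is 627 → proc23.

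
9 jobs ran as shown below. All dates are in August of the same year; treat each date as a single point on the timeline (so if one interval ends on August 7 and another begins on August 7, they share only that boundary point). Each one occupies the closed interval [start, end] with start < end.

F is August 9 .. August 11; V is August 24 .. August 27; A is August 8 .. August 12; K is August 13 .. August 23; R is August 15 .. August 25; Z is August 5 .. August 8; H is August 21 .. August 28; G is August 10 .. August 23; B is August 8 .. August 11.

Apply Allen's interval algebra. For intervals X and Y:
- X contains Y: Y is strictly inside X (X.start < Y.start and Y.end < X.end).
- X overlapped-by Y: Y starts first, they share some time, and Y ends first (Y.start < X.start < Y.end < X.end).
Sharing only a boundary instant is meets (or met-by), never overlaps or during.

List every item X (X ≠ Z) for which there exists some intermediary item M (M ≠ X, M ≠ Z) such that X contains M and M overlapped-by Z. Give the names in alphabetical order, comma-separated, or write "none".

Target Z = [August 5, August 8].
Intermediaries M with M overlapped-by Z: none.
Union: none.

none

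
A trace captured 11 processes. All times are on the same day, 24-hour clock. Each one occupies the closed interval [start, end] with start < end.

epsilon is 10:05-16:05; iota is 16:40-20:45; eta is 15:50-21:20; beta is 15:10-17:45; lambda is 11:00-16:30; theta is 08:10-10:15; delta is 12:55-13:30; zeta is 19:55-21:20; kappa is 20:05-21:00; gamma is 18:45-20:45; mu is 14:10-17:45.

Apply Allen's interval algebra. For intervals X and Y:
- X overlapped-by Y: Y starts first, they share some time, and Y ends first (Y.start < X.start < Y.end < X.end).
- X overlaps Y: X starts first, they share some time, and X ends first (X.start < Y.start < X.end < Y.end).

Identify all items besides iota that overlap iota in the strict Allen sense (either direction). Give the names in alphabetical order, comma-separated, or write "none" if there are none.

Target iota = [16:40, 20:45].
beta [15:10, 17:45] → overlaps → yes.
delta [12:55, 13:30] → before → no.
epsilon [10:05, 16:05] → before → no.
eta [15:50, 21:20] → contains → no.
gamma [18:45, 20:45] → finishes → no.
kappa [20:05, 21:00] → overlapped-by → yes.
lambda [11:00, 16:30] → before → no.
mu [14:10, 17:45] → overlaps → yes.
theta [08:10, 10:15] → before → no.
zeta [19:55, 21:20] → overlapped-by → yes.
Result: beta, kappa, mu, zeta.

beta, kappa, mu, zeta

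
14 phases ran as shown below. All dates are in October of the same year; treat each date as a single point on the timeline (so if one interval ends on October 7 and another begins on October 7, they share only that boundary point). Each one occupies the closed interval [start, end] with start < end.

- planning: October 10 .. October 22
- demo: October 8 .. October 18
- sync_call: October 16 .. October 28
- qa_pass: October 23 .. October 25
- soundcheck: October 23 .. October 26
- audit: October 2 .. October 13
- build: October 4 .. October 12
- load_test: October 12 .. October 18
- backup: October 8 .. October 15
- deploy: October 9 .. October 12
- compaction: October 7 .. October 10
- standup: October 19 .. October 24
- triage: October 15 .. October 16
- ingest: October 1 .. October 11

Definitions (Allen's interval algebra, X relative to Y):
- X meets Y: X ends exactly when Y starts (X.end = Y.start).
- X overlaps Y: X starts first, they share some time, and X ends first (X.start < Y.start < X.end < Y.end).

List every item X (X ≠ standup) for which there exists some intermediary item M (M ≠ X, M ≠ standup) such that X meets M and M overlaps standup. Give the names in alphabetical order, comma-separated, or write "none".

Target standup = [October 19, October 24].
Intermediaries M with M overlaps standup: planning.
Via planning — items with X meets planning: compaction.
Union: compaction.

compaction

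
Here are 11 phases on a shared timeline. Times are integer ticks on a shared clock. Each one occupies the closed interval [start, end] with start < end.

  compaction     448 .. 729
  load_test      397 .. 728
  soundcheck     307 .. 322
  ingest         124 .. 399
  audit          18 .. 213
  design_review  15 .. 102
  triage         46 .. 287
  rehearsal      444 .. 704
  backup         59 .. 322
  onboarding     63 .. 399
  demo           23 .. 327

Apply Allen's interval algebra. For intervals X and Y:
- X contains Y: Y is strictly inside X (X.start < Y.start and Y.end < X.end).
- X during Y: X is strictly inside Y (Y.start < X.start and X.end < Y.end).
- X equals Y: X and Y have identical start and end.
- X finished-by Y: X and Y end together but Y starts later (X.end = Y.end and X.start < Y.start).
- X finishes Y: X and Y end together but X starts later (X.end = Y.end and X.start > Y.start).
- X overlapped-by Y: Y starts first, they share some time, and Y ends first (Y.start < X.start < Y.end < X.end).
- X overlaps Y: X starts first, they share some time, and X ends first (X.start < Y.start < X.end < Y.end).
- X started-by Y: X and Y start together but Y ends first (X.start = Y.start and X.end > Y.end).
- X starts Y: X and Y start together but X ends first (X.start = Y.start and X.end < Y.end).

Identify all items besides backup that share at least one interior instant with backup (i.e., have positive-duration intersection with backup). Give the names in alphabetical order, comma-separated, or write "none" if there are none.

audit, demo, design_review, ingest, onboarding, soundcheck, triage

Target backup = [59, 322].
audit [18, 213] → overlaps → yes.
compaction [448, 729] → after → no.
demo [23, 327] → contains → yes.
design_review [15, 102] → overlaps → yes.
ingest [124, 399] → overlapped-by → yes.
load_test [397, 728] → after → no.
onboarding [63, 399] → overlapped-by → yes.
rehearsal [444, 704] → after → no.
soundcheck [307, 322] → finishes → yes.
triage [46, 287] → overlaps → yes.
Result: audit, demo, design_review, ingest, onboarding, soundcheck, triage.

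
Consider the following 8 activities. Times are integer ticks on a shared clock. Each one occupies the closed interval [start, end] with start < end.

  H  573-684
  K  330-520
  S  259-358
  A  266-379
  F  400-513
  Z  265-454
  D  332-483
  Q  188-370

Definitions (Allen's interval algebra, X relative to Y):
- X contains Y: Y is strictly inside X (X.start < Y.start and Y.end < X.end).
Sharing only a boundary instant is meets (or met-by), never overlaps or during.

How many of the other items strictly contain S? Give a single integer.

Target S = [259, 358].
A [266, 379] → overlapped-by → no.
D [332, 483] → overlapped-by → no.
F [400, 513] → after → no.
H [573, 684] → after → no.
K [330, 520] → overlapped-by → no.
Q [188, 370] → contains → counts.
Z [265, 454] → overlapped-by → no.
Total: 1.

1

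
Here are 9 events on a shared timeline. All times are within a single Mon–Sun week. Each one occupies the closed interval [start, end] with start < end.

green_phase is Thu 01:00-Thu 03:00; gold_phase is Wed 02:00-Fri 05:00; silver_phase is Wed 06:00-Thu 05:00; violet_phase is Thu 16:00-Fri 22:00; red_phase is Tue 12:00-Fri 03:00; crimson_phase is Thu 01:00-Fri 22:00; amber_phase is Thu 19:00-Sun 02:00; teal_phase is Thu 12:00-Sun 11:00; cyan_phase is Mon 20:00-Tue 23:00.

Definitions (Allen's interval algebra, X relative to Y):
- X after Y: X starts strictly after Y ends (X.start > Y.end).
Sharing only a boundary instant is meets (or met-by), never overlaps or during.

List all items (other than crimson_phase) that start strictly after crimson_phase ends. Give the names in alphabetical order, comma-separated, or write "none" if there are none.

none

Target crimson_phase = [Thu 01:00, Fri 22:00].
amber_phase [Thu 19:00, Sun 02:00] → overlapped-by → no.
cyan_phase [Mon 20:00, Tue 23:00] → before → no.
gold_phase [Wed 02:00, Fri 05:00] → overlaps → no.
green_phase [Thu 01:00, Thu 03:00] → starts → no.
red_phase [Tue 12:00, Fri 03:00] → overlaps → no.
silver_phase [Wed 06:00, Thu 05:00] → overlaps → no.
teal_phase [Thu 12:00, Sun 11:00] → overlapped-by → no.
violet_phase [Thu 16:00, Fri 22:00] → finishes → no.
Result: none.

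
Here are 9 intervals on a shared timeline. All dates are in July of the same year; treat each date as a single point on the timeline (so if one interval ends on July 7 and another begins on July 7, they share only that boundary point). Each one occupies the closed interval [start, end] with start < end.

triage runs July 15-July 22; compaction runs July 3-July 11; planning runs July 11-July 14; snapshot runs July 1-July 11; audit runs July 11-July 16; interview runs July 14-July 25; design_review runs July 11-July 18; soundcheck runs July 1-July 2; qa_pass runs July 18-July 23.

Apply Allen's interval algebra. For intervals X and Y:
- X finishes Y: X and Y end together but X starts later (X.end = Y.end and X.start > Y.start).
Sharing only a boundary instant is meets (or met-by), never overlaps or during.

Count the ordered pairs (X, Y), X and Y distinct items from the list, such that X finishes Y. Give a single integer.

Checking all 72 ordered pairs for relation 'finishes'; matching pairs in alphabetical order:
(compaction, snapshot): compaction finishes snapshot ✓
Count: 1.

1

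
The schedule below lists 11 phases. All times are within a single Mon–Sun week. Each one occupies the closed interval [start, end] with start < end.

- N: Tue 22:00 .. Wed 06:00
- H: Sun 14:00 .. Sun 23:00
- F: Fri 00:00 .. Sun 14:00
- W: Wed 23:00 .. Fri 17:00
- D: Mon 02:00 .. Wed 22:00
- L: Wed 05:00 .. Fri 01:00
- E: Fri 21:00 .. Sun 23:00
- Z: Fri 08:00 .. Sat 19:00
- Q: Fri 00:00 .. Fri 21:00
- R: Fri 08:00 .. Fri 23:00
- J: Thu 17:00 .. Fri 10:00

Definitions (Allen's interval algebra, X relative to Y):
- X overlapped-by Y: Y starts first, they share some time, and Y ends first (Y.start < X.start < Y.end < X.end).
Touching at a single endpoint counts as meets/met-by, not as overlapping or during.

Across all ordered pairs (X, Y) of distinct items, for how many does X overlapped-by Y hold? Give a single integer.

19

Checking all 110 ordered pairs for relation 'overlapped-by'; matching pairs in alphabetical order:
(E, F): E overlapped-by F ✓
(E, R): E overlapped-by R ✓
(E, Z): E overlapped-by Z ✓
(F, J): F overlapped-by J ✓
(F, L): F overlapped-by L ✓
(F, W): F overlapped-by W ✓
(J, L): J overlapped-by L ✓
(L, D): L overlapped-by D ✓
(L, N): L overlapped-by N ✓
(Q, J): Q overlapped-by J ✓
(Q, L): Q overlapped-by L ✓
(Q, W): Q overlapped-by W ✓
(R, J): R overlapped-by J ✓
(R, Q): R overlapped-by Q ✓
(R, W): R overlapped-by W ✓
(W, L): W overlapped-by L ✓
(Z, J): Z overlapped-by J ✓
(Z, Q): Z overlapped-by Q ✓
(Z, W): Z overlapped-by W ✓
Count: 19.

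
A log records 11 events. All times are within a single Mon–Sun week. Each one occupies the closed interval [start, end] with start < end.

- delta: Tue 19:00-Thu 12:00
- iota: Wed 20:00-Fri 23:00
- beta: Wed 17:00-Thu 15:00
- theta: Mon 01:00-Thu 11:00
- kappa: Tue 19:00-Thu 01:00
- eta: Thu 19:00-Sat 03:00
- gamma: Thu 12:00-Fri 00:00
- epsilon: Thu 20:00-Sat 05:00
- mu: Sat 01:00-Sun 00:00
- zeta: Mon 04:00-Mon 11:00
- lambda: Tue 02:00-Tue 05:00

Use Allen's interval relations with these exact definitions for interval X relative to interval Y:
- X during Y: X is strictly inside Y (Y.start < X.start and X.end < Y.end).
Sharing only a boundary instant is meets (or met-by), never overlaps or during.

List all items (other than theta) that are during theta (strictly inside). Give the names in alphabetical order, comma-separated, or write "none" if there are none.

kappa, lambda, zeta

Target theta = [Mon 01:00, Thu 11:00].
beta [Wed 17:00, Thu 15:00] → overlapped-by → no.
delta [Tue 19:00, Thu 12:00] → overlapped-by → no.
epsilon [Thu 20:00, Sat 05:00] → after → no.
eta [Thu 19:00, Sat 03:00] → after → no.
gamma [Thu 12:00, Fri 00:00] → after → no.
iota [Wed 20:00, Fri 23:00] → overlapped-by → no.
kappa [Tue 19:00, Thu 01:00] → during → yes.
lambda [Tue 02:00, Tue 05:00] → during → yes.
mu [Sat 01:00, Sun 00:00] → after → no.
zeta [Mon 04:00, Mon 11:00] → during → yes.
Result: kappa, lambda, zeta.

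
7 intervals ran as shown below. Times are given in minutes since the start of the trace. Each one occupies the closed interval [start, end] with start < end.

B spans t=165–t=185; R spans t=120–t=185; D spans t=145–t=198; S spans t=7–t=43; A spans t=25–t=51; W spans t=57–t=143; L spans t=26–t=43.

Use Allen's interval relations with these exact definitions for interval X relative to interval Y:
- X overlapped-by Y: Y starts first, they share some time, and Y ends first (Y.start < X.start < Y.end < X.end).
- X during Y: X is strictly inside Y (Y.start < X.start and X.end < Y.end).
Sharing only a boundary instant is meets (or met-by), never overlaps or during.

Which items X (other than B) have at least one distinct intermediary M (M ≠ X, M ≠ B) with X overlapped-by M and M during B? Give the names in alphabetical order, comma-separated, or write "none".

Target B = [t=165, t=185].
Intermediaries M with M during B: none.
Union: none.

none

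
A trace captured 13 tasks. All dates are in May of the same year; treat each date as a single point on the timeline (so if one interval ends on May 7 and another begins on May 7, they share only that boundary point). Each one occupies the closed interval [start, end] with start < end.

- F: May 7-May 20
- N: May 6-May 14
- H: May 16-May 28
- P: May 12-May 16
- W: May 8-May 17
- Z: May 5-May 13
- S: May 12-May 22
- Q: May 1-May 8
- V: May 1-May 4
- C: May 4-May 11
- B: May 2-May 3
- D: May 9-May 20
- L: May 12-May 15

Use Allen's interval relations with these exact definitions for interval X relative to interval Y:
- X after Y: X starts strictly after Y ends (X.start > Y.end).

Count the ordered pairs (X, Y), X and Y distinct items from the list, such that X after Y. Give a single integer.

31

Checking all 156 ordered pairs for relation 'after'; matching pairs in alphabetical order:
(C, B): C after B ✓
(D, B): D after B ✓
(D, Q): D after Q ✓
(D, V): D after V ✓
(F, B): F after B ✓
(F, V): F after V ✓
(H, B): H after B ✓
(H, C): H after C ✓
(H, L): H after L ✓
(H, N): H after N ✓
(H, Q): H after Q ✓
(H, V): H after V ✓
(H, Z): H after Z ✓
(L, B): L after B ✓
(L, C): L after C ✓
(L, Q): L after Q ✓
(L, V): L after V ✓
(N, B): N after B ✓
(N, V): N after V ✓
(P, B): P after B ✓
(P, C): P after C ✓
(P, Q): P after Q ✓
(P, V): P after V ✓
(S, B): S after B ✓
... plus 7 further pairs not listed.
Count: 31.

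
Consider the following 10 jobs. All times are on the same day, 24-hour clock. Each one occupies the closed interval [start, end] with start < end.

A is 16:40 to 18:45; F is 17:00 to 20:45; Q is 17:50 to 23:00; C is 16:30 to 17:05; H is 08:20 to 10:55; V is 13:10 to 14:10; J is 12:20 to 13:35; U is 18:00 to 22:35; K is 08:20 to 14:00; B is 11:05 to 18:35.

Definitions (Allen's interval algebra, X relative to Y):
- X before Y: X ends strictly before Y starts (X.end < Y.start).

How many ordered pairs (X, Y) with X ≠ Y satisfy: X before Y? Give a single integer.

25

Checking all 90 ordered pairs for relation 'before'; matching pairs in alphabetical order:
(C, Q): C before Q ✓
(C, U): C before U ✓
(H, A): H before A ✓
(H, B): H before B ✓
(H, C): H before C ✓
(H, F): H before F ✓
(H, J): H before J ✓
(H, Q): H before Q ✓
(H, U): H before U ✓
(H, V): H before V ✓
(J, A): J before A ✓
(J, C): J before C ✓
(J, F): J before F ✓
(J, Q): J before Q ✓
(J, U): J before U ✓
(K, A): K before A ✓
(K, C): K before C ✓
(K, F): K before F ✓
(K, Q): K before Q ✓
(K, U): K before U ✓
(V, A): V before A ✓
(V, C): V before C ✓
(V, F): V before F ✓
(V, Q): V before Q ✓
... plus 1 further pairs not listed.
Count: 25.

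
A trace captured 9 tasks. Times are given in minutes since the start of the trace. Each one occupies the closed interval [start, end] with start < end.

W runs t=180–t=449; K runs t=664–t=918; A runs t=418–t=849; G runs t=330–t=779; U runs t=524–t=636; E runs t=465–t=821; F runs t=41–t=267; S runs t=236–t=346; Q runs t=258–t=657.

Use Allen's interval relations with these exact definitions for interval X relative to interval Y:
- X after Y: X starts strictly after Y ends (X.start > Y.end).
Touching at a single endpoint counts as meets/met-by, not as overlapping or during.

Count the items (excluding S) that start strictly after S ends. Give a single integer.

Target S = [t=236, t=346].
A [t=418, t=849] → after → counts.
E [t=465, t=821] → after → counts.
F [t=41, t=267] → overlaps → no.
G [t=330, t=779] → overlapped-by → no.
K [t=664, t=918] → after → counts.
Q [t=258, t=657] → overlapped-by → no.
U [t=524, t=636] → after → counts.
W [t=180, t=449] → contains → no.
Total: 4.

4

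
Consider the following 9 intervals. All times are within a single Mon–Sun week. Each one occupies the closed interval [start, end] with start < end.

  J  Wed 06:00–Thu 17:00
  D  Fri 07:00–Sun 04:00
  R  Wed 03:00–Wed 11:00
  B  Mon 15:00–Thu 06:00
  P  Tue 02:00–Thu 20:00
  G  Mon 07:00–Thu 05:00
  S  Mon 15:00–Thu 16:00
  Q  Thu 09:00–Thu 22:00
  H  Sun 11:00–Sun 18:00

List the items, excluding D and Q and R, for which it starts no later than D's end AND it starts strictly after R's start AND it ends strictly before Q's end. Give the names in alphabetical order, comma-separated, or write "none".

J

Conditions: its start is no later than D's end (X.start <= Sun 04:00) AND its start is strictly after R's start (X.start > Wed 03:00) AND its end is strictly before Q's end (X.end < Thu 22:00).
B: start Mon 15:00 <= Sun 04:00? ✓; start Mon 15:00 > Wed 03:00? ✗; end Thu 06:00 < Thu 22:00? ✓ → no.
G: start Mon 07:00 <= Sun 04:00? ✓; start Mon 07:00 > Wed 03:00? ✗; end Thu 05:00 < Thu 22:00? ✓ → no.
H: start Sun 11:00 <= Sun 04:00? ✗; start Sun 11:00 > Wed 03:00? ✓; end Sun 18:00 < Thu 22:00? ✗ → no.
J: start Wed 06:00 <= Sun 04:00? ✓; start Wed 06:00 > Wed 03:00? ✓; end Thu 17:00 < Thu 22:00? ✓ → yes.
P: start Tue 02:00 <= Sun 04:00? ✓; start Tue 02:00 > Wed 03:00? ✗; end Thu 20:00 < Thu 22:00? ✓ → no.
S: start Mon 15:00 <= Sun 04:00? ✓; start Mon 15:00 > Wed 03:00? ✗; end Thu 16:00 < Thu 22:00? ✓ → no.
Result: J.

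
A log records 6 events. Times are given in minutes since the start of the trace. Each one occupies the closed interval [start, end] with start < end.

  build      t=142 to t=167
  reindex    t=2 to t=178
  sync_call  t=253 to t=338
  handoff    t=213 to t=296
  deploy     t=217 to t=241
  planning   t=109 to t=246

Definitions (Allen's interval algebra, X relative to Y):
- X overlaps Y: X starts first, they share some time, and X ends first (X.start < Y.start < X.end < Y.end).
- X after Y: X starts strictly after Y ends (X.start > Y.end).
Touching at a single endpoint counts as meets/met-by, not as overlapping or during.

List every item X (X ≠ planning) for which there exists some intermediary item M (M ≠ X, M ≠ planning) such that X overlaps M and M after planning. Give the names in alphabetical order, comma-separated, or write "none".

Target planning = [t=109, t=246].
Intermediaries M with M after planning: sync_call.
Via sync_call — items with X overlaps sync_call: handoff.
Union: handoff.

handoff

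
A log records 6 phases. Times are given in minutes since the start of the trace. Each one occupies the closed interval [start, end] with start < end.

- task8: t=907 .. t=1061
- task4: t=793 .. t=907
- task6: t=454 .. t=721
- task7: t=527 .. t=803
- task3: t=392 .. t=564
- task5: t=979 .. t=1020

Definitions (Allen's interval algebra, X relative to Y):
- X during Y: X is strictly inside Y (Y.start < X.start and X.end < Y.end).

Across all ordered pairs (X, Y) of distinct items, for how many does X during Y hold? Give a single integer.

1

Checking all 30 ordered pairs for relation 'during'; matching pairs in alphabetical order:
(task5, task8): task5 during task8 ✓
Count: 1.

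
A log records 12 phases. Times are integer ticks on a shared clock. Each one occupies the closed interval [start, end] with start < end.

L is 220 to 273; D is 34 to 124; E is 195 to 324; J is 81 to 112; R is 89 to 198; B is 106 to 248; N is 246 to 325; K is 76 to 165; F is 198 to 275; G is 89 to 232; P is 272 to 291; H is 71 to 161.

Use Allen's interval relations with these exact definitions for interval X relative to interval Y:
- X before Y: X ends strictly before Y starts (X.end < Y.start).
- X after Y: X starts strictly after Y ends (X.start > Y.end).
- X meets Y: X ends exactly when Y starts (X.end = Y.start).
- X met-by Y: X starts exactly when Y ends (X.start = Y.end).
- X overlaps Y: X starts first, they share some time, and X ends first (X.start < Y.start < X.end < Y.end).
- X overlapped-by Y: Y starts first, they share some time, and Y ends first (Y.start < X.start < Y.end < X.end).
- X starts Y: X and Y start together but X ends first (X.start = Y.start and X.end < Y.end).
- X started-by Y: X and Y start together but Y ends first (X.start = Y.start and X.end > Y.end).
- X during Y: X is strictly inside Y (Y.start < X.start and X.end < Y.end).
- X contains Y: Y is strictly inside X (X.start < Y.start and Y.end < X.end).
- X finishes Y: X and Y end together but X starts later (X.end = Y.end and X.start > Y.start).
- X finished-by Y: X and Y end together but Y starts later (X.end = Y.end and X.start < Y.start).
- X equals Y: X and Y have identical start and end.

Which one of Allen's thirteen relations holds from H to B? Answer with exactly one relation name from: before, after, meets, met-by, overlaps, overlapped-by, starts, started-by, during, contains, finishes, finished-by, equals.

overlaps

H = [71, 161]; B = [106, 248].
Compare endpoints: H.start < B.start, H.start < B.end, H.end > B.start, H.end < B.end.
That pattern is 'overlaps'.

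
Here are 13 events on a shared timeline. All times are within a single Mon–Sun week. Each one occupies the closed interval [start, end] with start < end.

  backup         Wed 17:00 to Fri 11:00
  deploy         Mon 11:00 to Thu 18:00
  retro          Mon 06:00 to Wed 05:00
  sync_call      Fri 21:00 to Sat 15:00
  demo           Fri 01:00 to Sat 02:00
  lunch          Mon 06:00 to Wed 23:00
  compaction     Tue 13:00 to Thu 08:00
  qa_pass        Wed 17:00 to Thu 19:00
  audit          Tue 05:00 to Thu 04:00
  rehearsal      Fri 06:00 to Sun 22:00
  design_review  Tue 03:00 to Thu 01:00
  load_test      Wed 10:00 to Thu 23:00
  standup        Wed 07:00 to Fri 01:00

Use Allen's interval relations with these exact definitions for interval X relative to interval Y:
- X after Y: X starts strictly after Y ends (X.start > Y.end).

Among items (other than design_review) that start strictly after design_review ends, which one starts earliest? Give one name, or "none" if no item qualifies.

Target design_review = [Tue 03:00, Thu 01:00].
audit [Tue 05:00, Thu 04:00] → overlapped-by → excluded.
backup [Wed 17:00, Fri 11:00] → overlapped-by → excluded.
compaction [Tue 13:00, Thu 08:00] → overlapped-by → excluded.
demo [Fri 01:00, Sat 02:00] → after → candidate.
deploy [Mon 11:00, Thu 18:00] → contains → excluded.
load_test [Wed 10:00, Thu 23:00] → overlapped-by → excluded.
lunch [Mon 06:00, Wed 23:00] → overlaps → excluded.
qa_pass [Wed 17:00, Thu 19:00] → overlapped-by → excluded.
rehearsal [Fri 06:00, Sun 22:00] → after → candidate.
retro [Mon 06:00, Wed 05:00] → overlaps → excluded.
standup [Wed 07:00, Fri 01:00] → overlapped-by → excluded.
sync_call [Fri 21:00, Sat 15:00] → after → candidate.
Among candidates, earliest start is Fri 01:00 → demo.

demo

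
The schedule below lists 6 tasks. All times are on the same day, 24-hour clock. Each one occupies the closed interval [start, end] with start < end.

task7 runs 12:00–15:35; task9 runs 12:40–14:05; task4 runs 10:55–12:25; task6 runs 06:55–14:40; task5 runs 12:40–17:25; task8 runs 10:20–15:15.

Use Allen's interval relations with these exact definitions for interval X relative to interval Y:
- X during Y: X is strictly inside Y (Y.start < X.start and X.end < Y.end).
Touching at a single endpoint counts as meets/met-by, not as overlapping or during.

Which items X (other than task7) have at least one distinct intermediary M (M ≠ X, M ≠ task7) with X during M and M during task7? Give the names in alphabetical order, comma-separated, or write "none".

none

Target task7 = [12:00, 15:35].
Intermediaries M with M during task7: task9.
Via task9 — items with X during task9: none.
Union: none.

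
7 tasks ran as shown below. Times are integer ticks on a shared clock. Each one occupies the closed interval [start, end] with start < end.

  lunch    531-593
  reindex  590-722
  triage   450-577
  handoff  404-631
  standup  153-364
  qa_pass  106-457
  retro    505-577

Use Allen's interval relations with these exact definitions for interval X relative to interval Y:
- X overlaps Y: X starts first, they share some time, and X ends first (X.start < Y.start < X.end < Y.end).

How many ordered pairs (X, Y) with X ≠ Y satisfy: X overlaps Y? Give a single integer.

Checking all 42 ordered pairs for relation 'overlaps'; matching pairs in alphabetical order:
(handoff, reindex): handoff overlaps reindex ✓
(lunch, reindex): lunch overlaps reindex ✓
(qa_pass, handoff): qa_pass overlaps handoff ✓
(qa_pass, triage): qa_pass overlaps triage ✓
(retro, lunch): retro overlaps lunch ✓
(triage, lunch): triage overlaps lunch ✓
Count: 6.

6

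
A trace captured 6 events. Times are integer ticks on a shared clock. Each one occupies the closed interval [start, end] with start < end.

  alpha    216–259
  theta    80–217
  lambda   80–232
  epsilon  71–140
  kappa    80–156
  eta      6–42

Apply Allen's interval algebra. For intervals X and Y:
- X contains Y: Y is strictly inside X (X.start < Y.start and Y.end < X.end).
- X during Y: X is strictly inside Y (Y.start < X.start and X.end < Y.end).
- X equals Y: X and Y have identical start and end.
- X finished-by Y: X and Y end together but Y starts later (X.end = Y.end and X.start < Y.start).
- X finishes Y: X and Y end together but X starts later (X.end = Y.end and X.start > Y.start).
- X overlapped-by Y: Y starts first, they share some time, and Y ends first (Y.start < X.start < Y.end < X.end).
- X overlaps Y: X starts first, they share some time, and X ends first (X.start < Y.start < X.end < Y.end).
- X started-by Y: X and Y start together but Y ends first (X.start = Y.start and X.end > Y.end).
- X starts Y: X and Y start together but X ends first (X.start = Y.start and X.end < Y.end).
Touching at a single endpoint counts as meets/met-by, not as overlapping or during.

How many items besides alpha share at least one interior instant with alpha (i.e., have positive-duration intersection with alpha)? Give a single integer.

Target alpha = [216, 259].
epsilon [71, 140] → before → no.
eta [6, 42] → before → no.
kappa [80, 156] → before → no.
lambda [80, 232] → overlaps → counts.
theta [80, 217] → overlaps → counts.
Total: 2.

2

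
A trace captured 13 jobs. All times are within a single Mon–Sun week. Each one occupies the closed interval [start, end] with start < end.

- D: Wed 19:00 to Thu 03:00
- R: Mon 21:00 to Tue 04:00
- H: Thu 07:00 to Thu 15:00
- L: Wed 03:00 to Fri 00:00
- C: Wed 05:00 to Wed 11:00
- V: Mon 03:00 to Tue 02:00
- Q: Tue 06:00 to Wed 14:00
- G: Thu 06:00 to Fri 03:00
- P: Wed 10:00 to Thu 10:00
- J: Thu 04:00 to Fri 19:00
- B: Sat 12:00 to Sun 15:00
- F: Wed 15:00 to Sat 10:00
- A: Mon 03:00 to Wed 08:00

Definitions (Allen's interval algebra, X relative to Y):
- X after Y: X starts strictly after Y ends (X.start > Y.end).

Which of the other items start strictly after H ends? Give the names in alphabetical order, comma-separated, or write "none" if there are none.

Target H = [Thu 07:00, Thu 15:00].
A [Mon 03:00, Wed 08:00] → before → no.
B [Sat 12:00, Sun 15:00] → after → yes.
C [Wed 05:00, Wed 11:00] → before → no.
D [Wed 19:00, Thu 03:00] → before → no.
F [Wed 15:00, Sat 10:00] → contains → no.
G [Thu 06:00, Fri 03:00] → contains → no.
J [Thu 04:00, Fri 19:00] → contains → no.
L [Wed 03:00, Fri 00:00] → contains → no.
P [Wed 10:00, Thu 10:00] → overlaps → no.
Q [Tue 06:00, Wed 14:00] → before → no.
R [Mon 21:00, Tue 04:00] → before → no.
V [Mon 03:00, Tue 02:00] → before → no.
Result: B.

B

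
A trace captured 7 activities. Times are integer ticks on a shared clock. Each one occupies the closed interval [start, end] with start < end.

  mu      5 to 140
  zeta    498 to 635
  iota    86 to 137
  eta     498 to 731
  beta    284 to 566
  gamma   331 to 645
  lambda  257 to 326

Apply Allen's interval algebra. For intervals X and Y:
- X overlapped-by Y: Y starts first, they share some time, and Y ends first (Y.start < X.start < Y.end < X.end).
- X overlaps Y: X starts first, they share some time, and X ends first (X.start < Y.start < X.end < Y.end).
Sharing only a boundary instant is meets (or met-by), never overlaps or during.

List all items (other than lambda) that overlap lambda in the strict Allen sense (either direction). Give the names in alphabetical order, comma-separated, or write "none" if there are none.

beta

Target lambda = [257, 326].
beta [284, 566] → overlapped-by → yes.
eta [498, 731] → after → no.
gamma [331, 645] → after → no.
iota [86, 137] → before → no.
mu [5, 140] → before → no.
zeta [498, 635] → after → no.
Result: beta.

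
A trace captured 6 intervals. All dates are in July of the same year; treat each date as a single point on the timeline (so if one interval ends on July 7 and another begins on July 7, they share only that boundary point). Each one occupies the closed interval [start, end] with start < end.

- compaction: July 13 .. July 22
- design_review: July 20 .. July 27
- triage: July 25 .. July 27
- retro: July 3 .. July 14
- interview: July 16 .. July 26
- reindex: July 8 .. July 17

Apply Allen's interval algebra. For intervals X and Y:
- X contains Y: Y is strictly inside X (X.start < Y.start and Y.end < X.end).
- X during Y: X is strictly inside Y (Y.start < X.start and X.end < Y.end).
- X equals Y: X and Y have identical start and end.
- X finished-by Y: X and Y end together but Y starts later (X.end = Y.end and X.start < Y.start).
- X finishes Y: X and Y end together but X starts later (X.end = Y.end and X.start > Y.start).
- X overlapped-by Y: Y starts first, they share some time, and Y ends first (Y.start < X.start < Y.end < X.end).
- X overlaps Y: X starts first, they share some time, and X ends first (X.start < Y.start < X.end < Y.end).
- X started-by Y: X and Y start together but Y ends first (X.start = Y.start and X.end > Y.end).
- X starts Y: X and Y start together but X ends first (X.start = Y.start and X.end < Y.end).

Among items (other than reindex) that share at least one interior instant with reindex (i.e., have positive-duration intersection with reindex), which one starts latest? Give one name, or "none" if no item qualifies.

interview

Target reindex = [July 8, July 17].
compaction [July 13, July 22] → overlapped-by → candidate.
design_review [July 20, July 27] → after → excluded.
interview [July 16, July 26] → overlapped-by → candidate.
retro [July 3, July 14] → overlaps → candidate.
triage [July 25, July 27] → after → excluded.
Among candidates, latest start is July 16 → interview.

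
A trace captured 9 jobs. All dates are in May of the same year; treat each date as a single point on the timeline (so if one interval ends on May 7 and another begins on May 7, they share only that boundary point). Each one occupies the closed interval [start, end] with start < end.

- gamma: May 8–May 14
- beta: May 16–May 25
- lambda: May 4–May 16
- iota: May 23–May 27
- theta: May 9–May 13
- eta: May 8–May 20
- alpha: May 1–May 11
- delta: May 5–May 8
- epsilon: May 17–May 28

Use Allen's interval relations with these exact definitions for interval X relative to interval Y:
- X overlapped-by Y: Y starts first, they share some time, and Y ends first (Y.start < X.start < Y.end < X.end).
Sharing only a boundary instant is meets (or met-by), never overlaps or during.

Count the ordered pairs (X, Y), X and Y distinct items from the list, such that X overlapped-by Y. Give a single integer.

9

Checking all 72 ordered pairs for relation 'overlapped-by'; matching pairs in alphabetical order:
(beta, eta): beta overlapped-by eta ✓
(epsilon, beta): epsilon overlapped-by beta ✓
(epsilon, eta): epsilon overlapped-by eta ✓
(eta, alpha): eta overlapped-by alpha ✓
(eta, lambda): eta overlapped-by lambda ✓
(gamma, alpha): gamma overlapped-by alpha ✓
(iota, beta): iota overlapped-by beta ✓
(lambda, alpha): lambda overlapped-by alpha ✓
(theta, alpha): theta overlapped-by alpha ✓
Count: 9.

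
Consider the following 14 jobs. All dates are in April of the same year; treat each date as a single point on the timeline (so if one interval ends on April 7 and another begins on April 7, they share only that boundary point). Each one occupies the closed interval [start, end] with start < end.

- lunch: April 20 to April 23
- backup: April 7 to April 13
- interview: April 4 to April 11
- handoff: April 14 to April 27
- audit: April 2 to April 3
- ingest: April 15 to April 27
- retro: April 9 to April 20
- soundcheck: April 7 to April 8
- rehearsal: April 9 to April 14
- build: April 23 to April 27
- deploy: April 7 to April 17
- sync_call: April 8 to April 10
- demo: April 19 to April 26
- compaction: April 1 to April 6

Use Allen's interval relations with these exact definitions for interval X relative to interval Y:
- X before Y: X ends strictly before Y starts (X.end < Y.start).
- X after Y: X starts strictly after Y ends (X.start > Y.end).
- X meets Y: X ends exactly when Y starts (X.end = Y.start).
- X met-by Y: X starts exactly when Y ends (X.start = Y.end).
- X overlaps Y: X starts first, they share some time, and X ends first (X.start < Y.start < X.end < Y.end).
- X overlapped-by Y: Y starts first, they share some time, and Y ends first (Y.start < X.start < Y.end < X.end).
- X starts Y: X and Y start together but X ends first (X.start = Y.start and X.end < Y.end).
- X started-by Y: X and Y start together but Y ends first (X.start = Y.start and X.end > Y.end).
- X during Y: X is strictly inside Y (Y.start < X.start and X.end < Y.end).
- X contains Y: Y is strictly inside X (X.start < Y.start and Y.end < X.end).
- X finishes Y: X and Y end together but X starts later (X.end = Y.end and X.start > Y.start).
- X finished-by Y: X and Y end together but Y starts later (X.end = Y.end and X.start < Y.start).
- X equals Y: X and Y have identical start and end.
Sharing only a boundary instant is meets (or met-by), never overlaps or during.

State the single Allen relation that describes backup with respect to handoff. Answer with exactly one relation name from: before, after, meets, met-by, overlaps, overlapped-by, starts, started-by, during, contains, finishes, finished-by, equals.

before

backup = [April 7, April 13]; handoff = [April 14, April 27].
Compare endpoints: backup.start < handoff.start, backup.start < handoff.end, backup.end < handoff.start, backup.end < handoff.end.
That pattern is 'before'.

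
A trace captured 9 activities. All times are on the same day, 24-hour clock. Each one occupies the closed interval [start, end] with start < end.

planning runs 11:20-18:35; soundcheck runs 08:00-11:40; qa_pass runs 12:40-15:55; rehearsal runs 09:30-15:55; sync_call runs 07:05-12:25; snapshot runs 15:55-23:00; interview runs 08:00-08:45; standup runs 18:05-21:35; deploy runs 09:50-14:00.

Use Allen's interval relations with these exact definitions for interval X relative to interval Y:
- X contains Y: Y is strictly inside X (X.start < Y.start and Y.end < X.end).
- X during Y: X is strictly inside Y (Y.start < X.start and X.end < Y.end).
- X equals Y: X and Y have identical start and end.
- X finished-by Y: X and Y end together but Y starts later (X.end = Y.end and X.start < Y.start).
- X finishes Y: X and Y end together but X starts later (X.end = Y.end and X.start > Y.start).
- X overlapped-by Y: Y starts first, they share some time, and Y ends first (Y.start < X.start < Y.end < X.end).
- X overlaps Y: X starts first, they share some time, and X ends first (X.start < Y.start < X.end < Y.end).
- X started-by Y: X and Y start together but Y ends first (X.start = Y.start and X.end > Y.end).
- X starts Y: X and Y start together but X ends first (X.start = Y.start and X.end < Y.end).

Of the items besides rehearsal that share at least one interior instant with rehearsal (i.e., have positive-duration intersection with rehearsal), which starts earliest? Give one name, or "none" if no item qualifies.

sync_call

Target rehearsal = [09:30, 15:55].
deploy [09:50, 14:00] → during → candidate.
interview [08:00, 08:45] → before → excluded.
planning [11:20, 18:35] → overlapped-by → candidate.
qa_pass [12:40, 15:55] → finishes → candidate.
snapshot [15:55, 23:00] → met-by → excluded.
soundcheck [08:00, 11:40] → overlaps → candidate.
standup [18:05, 21:35] → after → excluded.
sync_call [07:05, 12:25] → overlaps → candidate.
Among candidates, earliest start is 07:05 → sync_call.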